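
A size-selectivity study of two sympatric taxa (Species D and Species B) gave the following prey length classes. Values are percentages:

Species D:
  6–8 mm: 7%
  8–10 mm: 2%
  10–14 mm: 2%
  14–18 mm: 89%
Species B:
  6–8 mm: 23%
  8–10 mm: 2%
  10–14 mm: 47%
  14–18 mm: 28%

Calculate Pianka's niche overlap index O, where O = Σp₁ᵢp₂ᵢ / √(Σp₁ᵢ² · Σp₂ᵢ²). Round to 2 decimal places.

Convert percentages to proportions (divide by 100).
Σ p₁ᵢp₂ᵢ = 0.0161 + 0.0004 + 0.0094 + 0.2492 = 0.2751
Σp_1ᵢ² = 0.07² + 0.02² + 0.02² + 0.89² = 0.0049 + 0.0004 + 0.0004 + 0.7921 = 0.7978
Σp_2ᵢ² = 0.23² + 0.02² + 0.47² + 0.28² = 0.0529 + 0.0004 + 0.2209 + 0.0784 = 0.3526
O = 0.2751 / √(0.7978 × 0.3526) = 0.2751 / 0.53038 = 0.5187

0.52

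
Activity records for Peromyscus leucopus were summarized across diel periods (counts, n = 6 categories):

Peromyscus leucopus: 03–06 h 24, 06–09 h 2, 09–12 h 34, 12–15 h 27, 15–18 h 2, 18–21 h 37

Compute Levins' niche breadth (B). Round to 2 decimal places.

Proportions for Peromyscus leucopus (n=126): 24/126=0.1905, 2/126=0.0159, 34/126=0.2698, 27/126=0.2143, 2/126=0.0159, 37/126=0.2937
Σpᵢ² = 0.1905² + 0.0159² + 0.2698² + 0.2143² + 0.0159² + 0.2937² = 0.036290 + 0.000253 + 0.072792 + 0.045924 + 0.000253 + 0.086260 = 0.241772
B = 1 / 0.241772 = 4.1361

4.14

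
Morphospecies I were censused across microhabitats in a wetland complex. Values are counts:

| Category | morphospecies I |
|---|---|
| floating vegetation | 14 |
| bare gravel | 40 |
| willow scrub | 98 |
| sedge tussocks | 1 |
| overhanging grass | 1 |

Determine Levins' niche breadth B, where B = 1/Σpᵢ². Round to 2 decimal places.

2.08

Proportions for morphospecies I (n=154): 14/154=0.0909, 40/154=0.2597, 98/154=0.6364, 1/154=0.0065, 1/154=0.0065
Σpᵢ² = 0.0909² + 0.2597² + 0.6364² + 0.0065² + 0.0065² = 0.008263 + 0.067444 + 0.405005 + 0.000042 + 0.000042 = 0.480796
B = 1 / 0.480796 = 2.0799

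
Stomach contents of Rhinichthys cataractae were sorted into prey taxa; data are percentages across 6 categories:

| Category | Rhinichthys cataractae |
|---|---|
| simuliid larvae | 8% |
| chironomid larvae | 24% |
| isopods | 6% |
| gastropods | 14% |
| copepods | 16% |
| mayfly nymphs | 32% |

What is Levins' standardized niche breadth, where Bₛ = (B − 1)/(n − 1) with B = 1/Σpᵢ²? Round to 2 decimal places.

0.73

Convert percentages to proportions (divide by 100).
Σpᵢ² = 0.08² + 0.24² + 0.06² + 0.14² + 0.16² + 0.32² = 0.0064 + 0.0576 + 0.0036 + 0.0196 + 0.0256 + 0.1024 = 0.2152
B = 1 / 0.2152 = 4.6468
Bₛ = (B − 1)/(n − 1) = (4.6468 − 1)/(6 − 1) = 3.6468/5 = 0.7294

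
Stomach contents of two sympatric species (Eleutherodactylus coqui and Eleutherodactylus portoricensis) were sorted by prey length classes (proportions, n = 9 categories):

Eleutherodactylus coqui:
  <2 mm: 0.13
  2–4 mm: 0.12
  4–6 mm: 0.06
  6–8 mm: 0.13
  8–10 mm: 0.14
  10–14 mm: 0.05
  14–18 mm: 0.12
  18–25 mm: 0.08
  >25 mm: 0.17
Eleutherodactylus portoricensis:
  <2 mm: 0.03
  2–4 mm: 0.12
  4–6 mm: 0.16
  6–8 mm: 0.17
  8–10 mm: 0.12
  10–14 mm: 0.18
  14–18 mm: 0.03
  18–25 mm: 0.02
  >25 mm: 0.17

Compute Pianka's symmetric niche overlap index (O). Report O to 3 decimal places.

Σ p₁ᵢp₂ᵢ = 0.0039 + 0.0144 + 0.0096 + 0.0221 + 0.0168 + 0.0090 + 0.0036 + 0.0016 + 0.0289 = 0.1099
Σp_1ᵢ² = 0.13² + 0.12² + 0.06² + 0.13² + 0.14² + 0.05² + 0.12² + 0.08² + 0.17² = 0.0169 + 0.0144 + 0.0036 + 0.0169 + 0.0196 + 0.0025 + 0.0144 + 0.0064 + 0.0289 = 0.1236
Σp_2ᵢ² = 0.03² + 0.12² + 0.16² + 0.17² + 0.12² + 0.18² + 0.03² + 0.02² + 0.17² = 0.0009 + 0.0144 + 0.0256 + 0.0289 + 0.0144 + 0.0324 + 0.0009 + 0.0004 + 0.0289 = 0.1468
O = 0.1099 / √(0.1236 × 0.1468) = 0.1099 / 0.134701 = 0.81588

0.816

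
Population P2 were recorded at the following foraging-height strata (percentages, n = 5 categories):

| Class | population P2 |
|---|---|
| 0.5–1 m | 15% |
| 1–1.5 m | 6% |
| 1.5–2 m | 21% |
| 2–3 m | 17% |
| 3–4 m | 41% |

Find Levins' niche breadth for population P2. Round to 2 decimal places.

Convert percentages to proportions (divide by 100).
Σpᵢ² = 0.15² + 0.06² + 0.21² + 0.17² + 0.41² = 0.0225 + 0.0036 + 0.0441 + 0.0289 + 0.1681 = 0.2672
B = 1 / 0.2672 = 3.7425

3.74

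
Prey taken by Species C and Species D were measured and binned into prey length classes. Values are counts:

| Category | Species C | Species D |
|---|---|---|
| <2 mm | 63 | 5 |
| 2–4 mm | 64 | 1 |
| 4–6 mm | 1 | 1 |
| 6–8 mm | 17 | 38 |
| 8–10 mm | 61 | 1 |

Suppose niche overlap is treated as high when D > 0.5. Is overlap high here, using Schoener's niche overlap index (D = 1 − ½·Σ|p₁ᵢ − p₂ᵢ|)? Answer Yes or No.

No

Proportions for Species C (n=206): 63/206=0.3058, 64/206=0.3107, 1/206=0.0049, 17/206=0.0825, 61/206=0.2961
Proportions for Species D (n=46): 5/46=0.1087, 1/46=0.0217, 1/46=0.0217, 38/46=0.8261, 1/46=0.0217
Σ|p₁ᵢ − p₂ᵢ| = 0.1971 + 0.2890 + 0.0168 + 0.7436 + 0.2744 = 1.5209
D = 1 − ½ × 1.5209 = 1 − 0.76045 = 0.23955
D = 0.23955 < 0.5 → No.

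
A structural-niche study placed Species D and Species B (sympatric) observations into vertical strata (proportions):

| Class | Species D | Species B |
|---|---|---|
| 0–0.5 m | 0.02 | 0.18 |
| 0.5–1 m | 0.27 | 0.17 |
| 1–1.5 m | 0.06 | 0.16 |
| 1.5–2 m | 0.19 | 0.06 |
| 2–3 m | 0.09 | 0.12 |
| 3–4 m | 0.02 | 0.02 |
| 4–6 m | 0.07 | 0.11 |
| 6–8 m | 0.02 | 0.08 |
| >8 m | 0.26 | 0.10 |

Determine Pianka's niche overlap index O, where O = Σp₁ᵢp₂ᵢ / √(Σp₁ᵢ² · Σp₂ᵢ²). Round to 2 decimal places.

Σ p₁ᵢp₂ᵢ = 0.0036 + 0.0459 + 0.0096 + 0.0114 + 0.0108 + 0.0004 + 0.0077 + 0.0016 + 0.0260 = 0.1170
Σp_1ᵢ² = 0.02² + 0.27² + 0.06² + 0.19² + 0.09² + 0.02² + 0.07² + 0.02² + 0.26² = 0.0004 + 0.0729 + 0.0036 + 0.0361 + 0.0081 + 0.0004 + 0.0049 + 0.0004 + 0.0676 = 0.1944
Σp_2ᵢ² = 0.18² + 0.17² + 0.16² + 0.06² + 0.12² + 0.02² + 0.11² + 0.08² + 0.10² = 0.0324 + 0.0289 + 0.0256 + 0.0036 + 0.0144 + 0.0004 + 0.0121 + 0.0064 + 0.0100 = 0.1338
O = 0.1170 / √(0.1944 × 0.1338) = 0.1170 / 0.16128 = 0.7254

0.73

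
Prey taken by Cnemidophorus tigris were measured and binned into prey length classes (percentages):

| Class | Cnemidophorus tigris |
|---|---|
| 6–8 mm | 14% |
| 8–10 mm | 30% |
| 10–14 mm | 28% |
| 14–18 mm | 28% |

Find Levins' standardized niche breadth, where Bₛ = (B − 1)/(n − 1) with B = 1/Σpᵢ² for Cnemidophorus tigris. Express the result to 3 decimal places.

0.918

Convert percentages to proportions (divide by 100).
Σpᵢ² = 0.14² + 0.30² + 0.28² + 0.28² = 0.0196 + 0.0900 + 0.0784 + 0.0784 = 0.2664
B = 1 / 0.2664 = 3.75375
Bₛ = (B − 1)/(n − 1) = (3.75375 − 1)/(4 − 1) = 2.75375/3 = 0.91792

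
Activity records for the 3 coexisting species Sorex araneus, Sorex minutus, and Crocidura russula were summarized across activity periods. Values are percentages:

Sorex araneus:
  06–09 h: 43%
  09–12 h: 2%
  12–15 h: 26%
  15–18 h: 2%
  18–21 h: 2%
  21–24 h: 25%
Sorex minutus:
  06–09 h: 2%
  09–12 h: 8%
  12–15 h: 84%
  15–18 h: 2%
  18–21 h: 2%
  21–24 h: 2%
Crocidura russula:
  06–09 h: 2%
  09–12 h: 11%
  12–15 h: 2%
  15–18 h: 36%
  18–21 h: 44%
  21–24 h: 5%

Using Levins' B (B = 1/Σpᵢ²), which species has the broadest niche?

Sorex araneus

Convert percentages to proportions (divide by 100).
Σp_aranᵢ² = 0.43² + 0.02² + 0.26² + 0.02² + 0.02² + 0.25² = 0.1849 + 0.0004 + 0.0676 + 0.0004 + 0.0004 + 0.0625 = 0.3162
B_aran = 1 / 0.3162 = 3.1626
Σp_minuᵢ² = 0.02² + 0.08² + 0.84² + 0.02² + 0.02² + 0.02² = 0.0004 + 0.0064 + 0.7056 + 0.0004 + 0.0004 + 0.0004 = 0.7136
B_minu = 1 / 0.7136 = 1.4013
Σp_russᵢ² = 0.02² + 0.11² + 0.02² + 0.36² + 0.44² + 0.05² = 0.0004 + 0.0121 + 0.0004 + 0.1296 + 0.1936 + 0.0025 = 0.3386
B_russ = 1 / 0.3386 = 2.9533
Highest B → broadest niche (most generalist): Sorex araneus (B = 3.16).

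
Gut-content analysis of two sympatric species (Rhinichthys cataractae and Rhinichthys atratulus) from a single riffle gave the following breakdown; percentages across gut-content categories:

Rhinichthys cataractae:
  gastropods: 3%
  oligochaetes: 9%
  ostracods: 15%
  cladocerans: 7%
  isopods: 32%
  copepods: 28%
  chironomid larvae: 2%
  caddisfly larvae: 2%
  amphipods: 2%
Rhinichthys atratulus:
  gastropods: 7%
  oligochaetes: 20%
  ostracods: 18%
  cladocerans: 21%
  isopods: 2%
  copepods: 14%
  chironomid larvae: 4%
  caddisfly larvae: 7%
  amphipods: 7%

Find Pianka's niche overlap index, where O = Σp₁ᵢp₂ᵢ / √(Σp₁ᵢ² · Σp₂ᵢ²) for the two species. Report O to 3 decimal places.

0.608

Convert percentages to proportions (divide by 100).
Σ p₁ᵢp₂ᵢ = 0.0021 + 0.0180 + 0.0270 + 0.0147 + 0.0064 + 0.0392 + 0.0008 + 0.0014 + 0.0014 = 0.1110
Σp_1ᵢ² = 0.03² + 0.09² + 0.15² + 0.07² + 0.32² + 0.28² + 0.02² + 0.02² + 0.02² = 0.0009 + 0.0081 + 0.0225 + 0.0049 + 0.1024 + 0.0784 + 0.0004 + 0.0004 + 0.0004 = 0.2184
Σp_2ᵢ² = 0.07² + 0.20² + 0.18² + 0.21² + 0.02² + 0.14² + 0.04² + 0.07² + 0.07² = 0.0049 + 0.0400 + 0.0324 + 0.0441 + 0.0004 + 0.0196 + 0.0016 + 0.0049 + 0.0049 = 0.1528
O = 0.1110 / √(0.2184 × 0.1528) = 0.1110 / 0.182679 = 0.60762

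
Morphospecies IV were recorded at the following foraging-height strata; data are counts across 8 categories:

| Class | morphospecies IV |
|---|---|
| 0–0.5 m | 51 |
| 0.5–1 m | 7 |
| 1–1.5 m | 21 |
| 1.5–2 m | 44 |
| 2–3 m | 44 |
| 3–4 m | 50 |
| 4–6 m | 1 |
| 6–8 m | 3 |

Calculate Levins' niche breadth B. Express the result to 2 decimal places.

Proportions for morphospecies IV (n=221): 51/221=0.2308, 7/221=0.0317, 21/221=0.0950, 44/221=0.1991, 44/221=0.1991, 50/221=0.2262, 1/221=0.0045, 3/221=0.0136
Σpᵢ² = 0.2308² + 0.0317² + 0.0950² + 0.1991² + 0.1991² + 0.2262² + 0.0045² + 0.0136² = 0.053269 + 0.001005 + 0.009025 + 0.039641 + 0.039641 + 0.051166 + 0.000020 + 0.000185 = 0.193952
B = 1 / 0.193952 = 5.1559

5.16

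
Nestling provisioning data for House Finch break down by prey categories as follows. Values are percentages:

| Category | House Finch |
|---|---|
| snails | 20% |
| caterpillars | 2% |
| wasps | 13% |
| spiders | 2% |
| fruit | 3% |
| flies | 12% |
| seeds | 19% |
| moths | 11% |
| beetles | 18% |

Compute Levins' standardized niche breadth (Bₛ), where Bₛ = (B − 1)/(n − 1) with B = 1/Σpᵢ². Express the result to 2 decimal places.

Convert percentages to proportions (divide by 100).
Σpᵢ² = 0.20² + 0.02² + 0.13² + 0.02² + 0.03² + 0.12² + 0.19² + 0.11² + 0.18² = 0.0400 + 0.0004 + 0.0169 + 0.0004 + 0.0009 + 0.0144 + 0.0361 + 0.0121 + 0.0324 = 0.1536
B = 1 / 0.1536 = 6.5104
Bₛ = (B − 1)/(n − 1) = (6.5104 − 1)/(9 − 1) = 5.5104/8 = 0.6888

0.69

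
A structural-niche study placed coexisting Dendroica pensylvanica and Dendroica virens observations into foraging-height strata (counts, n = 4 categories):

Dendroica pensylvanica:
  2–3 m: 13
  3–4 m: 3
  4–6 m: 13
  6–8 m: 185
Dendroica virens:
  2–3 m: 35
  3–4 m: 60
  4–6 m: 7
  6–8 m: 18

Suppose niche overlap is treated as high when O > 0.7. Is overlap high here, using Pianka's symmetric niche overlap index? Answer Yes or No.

No

Proportions for Dendroica pensylvanica (n=214): 13/214=0.0607, 3/214=0.0140, 13/214=0.0607, 185/214=0.8645
Proportions for Dendroica virens (n=120): 35/120=0.2917, 60/120=0.5000, 7/120=0.0583, 18/120=0.1500
Σ p₁ᵢp₂ᵢ = 0.017706 + 0.007000 + 0.003539 + 0.129675 = 0.157920
Σp_1ᵢ² = 0.0607² + 0.0140² + 0.0607² + 0.8645² = 0.003684 + 0.000196 + 0.003684 + 0.747360 = 0.754924
Σp_2ᵢ² = 0.2917² + 0.5000² + 0.0583² + 0.1500² = 0.085089 + 0.250000 + 0.003399 + 0.022500 = 0.360988
O = 0.157920 / √(0.754924 × 0.360988) = 0.157920 / 0.5220330 = 0.3025
O = 0.3025 < 0.7 → No.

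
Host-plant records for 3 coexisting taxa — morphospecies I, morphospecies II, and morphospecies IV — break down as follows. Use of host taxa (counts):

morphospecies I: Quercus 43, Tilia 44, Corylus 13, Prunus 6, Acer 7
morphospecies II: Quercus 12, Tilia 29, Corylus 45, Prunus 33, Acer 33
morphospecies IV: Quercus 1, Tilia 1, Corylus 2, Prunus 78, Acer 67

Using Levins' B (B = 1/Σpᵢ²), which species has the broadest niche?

Proportions for morphospecies I (n=113): 43/113=0.3805, 44/113=0.3894, 13/113=0.1150, 6/113=0.0531, 7/113=0.0619
Proportions for morphospecies II (n=152): 12/152=0.0789, 29/152=0.1908, 45/152=0.2961, 33/152=0.2171, 33/152=0.2171
Proportions for morphospecies IV (n=149): 1/149=0.0067, 1/149=0.0067, 2/149=0.0134, 78/149=0.5235, 67/149=0.4497
Σp_Iᵢ² = 0.3805² + 0.3894² + 0.1150² + 0.0531² + 0.0619² = 0.144780 + 0.151632 + 0.013225 + 0.002820 + 0.003832 = 0.316289
B_I = 1 / 0.316289 = 3.1617
Σp_IIᵢ² = 0.0789² + 0.1908² + 0.2961² + 0.2171² + 0.2171² = 0.006225 + 0.036405 + 0.087675 + 0.047132 + 0.047132 = 0.224569
B_II = 1 / 0.224569 = 4.4530
Σp_IVᵢ² = 0.0067² + 0.0067² + 0.0134² + 0.5235² + 0.4497² = 0.000045 + 0.000045 + 0.000180 + 0.274052 + 0.202230 = 0.476552
B_IV = 1 / 0.476552 = 2.0984
Highest B → broadest niche (most generalist): morphospecies II (B = 4.45).

morphospecies II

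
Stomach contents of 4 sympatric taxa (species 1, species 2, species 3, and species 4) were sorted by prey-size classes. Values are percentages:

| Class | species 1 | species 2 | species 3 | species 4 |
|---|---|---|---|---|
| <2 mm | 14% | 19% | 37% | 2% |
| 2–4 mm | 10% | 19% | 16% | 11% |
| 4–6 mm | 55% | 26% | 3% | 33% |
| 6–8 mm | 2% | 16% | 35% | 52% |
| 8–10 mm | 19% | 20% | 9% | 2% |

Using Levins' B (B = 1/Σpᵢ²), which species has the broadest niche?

Convert percentages to proportions (divide by 100).
Σp_1ᵢ² = 0.14² + 0.10² + 0.55² + 0.02² + 0.19² = 0.0196 + 0.0100 + 0.3025 + 0.0004 + 0.0361 = 0.3686
B_1 = 1 / 0.3686 = 2.7130
Σp_2ᵢ² = 0.19² + 0.19² + 0.26² + 0.16² + 0.20² = 0.0361 + 0.0361 + 0.0676 + 0.0256 + 0.0400 = 0.2054
B_2 = 1 / 0.2054 = 4.8685
Σp_3ᵢ² = 0.37² + 0.16² + 0.03² + 0.35² + 0.09² = 0.1369 + 0.0256 + 0.0009 + 0.1225 + 0.0081 = 0.2940
B_3 = 1 / 0.2940 = 3.4014
Σp_4ᵢ² = 0.02² + 0.11² + 0.33² + 0.52² + 0.02² = 0.0004 + 0.0121 + 0.1089 + 0.2704 + 0.0004 = 0.3922
B_4 = 1 / 0.3922 = 2.5497
Highest B → broadest niche (most generalist): species 2 (B = 4.87).

species 2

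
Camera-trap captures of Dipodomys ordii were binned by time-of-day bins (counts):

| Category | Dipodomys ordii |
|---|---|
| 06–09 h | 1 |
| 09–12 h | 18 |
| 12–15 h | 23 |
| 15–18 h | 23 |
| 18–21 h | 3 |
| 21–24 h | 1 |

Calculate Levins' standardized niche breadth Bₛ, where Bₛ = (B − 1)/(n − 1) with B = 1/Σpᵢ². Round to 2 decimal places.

0.48

Proportions for Dipodomys ordii (n=69): 1/69=0.0145, 18/69=0.2609, 23/69=0.3333, 23/69=0.3333, 3/69=0.0435, 1/69=0.0145
Σpᵢ² = 0.0145² + 0.2609² + 0.3333² + 0.3333² + 0.0435² + 0.0145² = 0.000210 + 0.068069 + 0.111089 + 0.111089 + 0.001892 + 0.000210 = 0.292559
B = 1 / 0.292559 = 3.4181
Bₛ = (B − 1)/(n − 1) = (3.4181 − 1)/(6 − 1) = 2.4181/5 = 0.4836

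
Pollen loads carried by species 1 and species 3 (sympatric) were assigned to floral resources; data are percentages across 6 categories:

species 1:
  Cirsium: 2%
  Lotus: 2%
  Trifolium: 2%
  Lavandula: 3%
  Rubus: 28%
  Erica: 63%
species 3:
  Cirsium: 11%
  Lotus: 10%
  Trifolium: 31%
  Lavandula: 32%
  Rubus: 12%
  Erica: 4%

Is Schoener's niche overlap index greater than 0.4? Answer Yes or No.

No

Convert percentages to proportions (divide by 100).
Σ|p₁ᵢ − p₂ᵢ| = 0.09 + 0.08 + 0.29 + 0.29 + 0.16 + 0.59 = 1.50
D = 1 − ½ × 1.50 = 1 − 0.750 = 0.2500
D = 0.2500 < 0.4 → No.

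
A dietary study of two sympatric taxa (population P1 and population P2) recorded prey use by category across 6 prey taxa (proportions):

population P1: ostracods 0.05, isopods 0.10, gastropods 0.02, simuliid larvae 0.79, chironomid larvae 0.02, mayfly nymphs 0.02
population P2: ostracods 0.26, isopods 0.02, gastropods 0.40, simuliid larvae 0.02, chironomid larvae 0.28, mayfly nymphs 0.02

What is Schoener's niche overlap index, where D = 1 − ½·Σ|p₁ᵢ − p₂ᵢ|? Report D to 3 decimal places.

0.150

Σ|p₁ᵢ − p₂ᵢ| = 0.21 + 0.08 + 0.38 + 0.77 + 0.26 + 0.00 = 1.70
D = 1 − ½ × 1.70 = 1 − 0.850 = 0.15000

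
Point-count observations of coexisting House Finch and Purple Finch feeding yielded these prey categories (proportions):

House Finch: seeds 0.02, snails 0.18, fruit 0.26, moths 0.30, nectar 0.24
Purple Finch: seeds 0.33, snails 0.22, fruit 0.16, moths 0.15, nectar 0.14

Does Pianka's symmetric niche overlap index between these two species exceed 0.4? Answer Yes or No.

Σ p₁ᵢp₂ᵢ = 0.0066 + 0.0396 + 0.0416 + 0.0450 + 0.0336 = 0.1664
Σp_1ᵢ² = 0.02² + 0.18² + 0.26² + 0.30² + 0.24² = 0.0004 + 0.0324 + 0.0676 + 0.0900 + 0.0576 = 0.2480
Σp_2ᵢ² = 0.33² + 0.22² + 0.16² + 0.15² + 0.14² = 0.1089 + 0.0484 + 0.0256 + 0.0225 + 0.0196 = 0.2250
O = 0.1664 / √(0.2480 × 0.2250) = 0.1664 / 0.23622 = 0.7044
O = 0.7044 > 0.4 → Yes.

Yes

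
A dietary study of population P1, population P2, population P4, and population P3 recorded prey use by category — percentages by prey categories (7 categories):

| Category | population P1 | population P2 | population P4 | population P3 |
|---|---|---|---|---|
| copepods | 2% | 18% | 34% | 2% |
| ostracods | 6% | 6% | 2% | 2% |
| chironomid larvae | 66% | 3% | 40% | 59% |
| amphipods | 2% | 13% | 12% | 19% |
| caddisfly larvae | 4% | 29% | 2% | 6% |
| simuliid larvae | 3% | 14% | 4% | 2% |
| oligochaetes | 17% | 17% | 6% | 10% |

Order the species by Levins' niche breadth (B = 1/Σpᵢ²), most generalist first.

population P2 > population P4 > population P3 > population P1

Convert percentages to proportions (divide by 100).
Σp_P1ᵢ² = 0.02² + 0.06² + 0.66² + 0.02² + 0.04² + 0.03² + 0.17² = 0.0004 + 0.0036 + 0.4356 + 0.0004 + 0.0016 + 0.0009 + 0.0289 = 0.4714
B_P1 = 1 / 0.4714 = 2.1213
Σp_P2ᵢ² = 0.18² + 0.06² + 0.03² + 0.13² + 0.29² + 0.14² + 0.17² = 0.0324 + 0.0036 + 0.0009 + 0.0169 + 0.0841 + 0.0196 + 0.0289 = 0.1864
B_P2 = 1 / 0.1864 = 5.3648
Σp_P4ᵢ² = 0.34² + 0.02² + 0.40² + 0.12² + 0.02² + 0.04² + 0.06² = 0.1156 + 0.0004 + 0.1600 + 0.0144 + 0.0004 + 0.0016 + 0.0036 = 0.2960
B_P4 = 1 / 0.2960 = 3.3784
Σp_P3ᵢ² = 0.02² + 0.02² + 0.59² + 0.19² + 0.06² + 0.02² + 0.10² = 0.0004 + 0.0004 + 0.3481 + 0.0361 + 0.0036 + 0.0004 + 0.0100 = 0.3990
B_P3 = 1 / 0.3990 = 2.5063
Ranking by B (broadest → narrowest): population P2 (5.36) > population P4 (3.38) > population P3 (2.51) > population P1 (2.12)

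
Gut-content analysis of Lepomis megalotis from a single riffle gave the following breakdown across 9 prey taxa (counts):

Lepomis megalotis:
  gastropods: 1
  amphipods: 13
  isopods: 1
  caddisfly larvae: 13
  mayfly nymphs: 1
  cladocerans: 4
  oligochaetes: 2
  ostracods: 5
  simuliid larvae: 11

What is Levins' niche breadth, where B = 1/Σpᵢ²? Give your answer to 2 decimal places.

Proportions for Lepomis megalotis (n=51): 1/51=0.0196, 13/51=0.2549, 1/51=0.0196, 13/51=0.2549, 1/51=0.0196, 4/51=0.0784, 2/51=0.0392, 5/51=0.0980, 11/51=0.2157
Σpᵢ² = 0.0196² + 0.2549² + 0.0196² + 0.2549² + 0.0196² + 0.0784² + 0.0392² + 0.0980² + 0.2157² = 0.000384 + 0.064974 + 0.000384 + 0.064974 + 0.000384 + 0.006147 + 0.001537 + 0.009604 + 0.046526 = 0.194914
B = 1 / 0.194914 = 5.1305

5.13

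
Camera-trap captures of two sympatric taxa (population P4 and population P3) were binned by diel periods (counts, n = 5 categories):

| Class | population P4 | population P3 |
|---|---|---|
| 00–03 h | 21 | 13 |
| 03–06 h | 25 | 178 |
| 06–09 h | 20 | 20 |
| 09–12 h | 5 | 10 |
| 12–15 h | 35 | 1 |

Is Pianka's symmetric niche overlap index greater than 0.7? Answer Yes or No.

No

Proportions for population P4 (n=106): 21/106=0.1981, 25/106=0.2358, 20/106=0.1887, 5/106=0.0472, 35/106=0.3302
Proportions for population P3 (n=222): 13/222=0.0586, 178/222=0.8018, 20/222=0.0901, 10/222=0.0450, 1/222=0.0045
Σ p₁ᵢp₂ᵢ = 0.011609 + 0.189064 + 0.017002 + 0.002124 + 0.001486 = 0.221285
Σp_1ᵢ² = 0.1981² + 0.2358² + 0.1887² + 0.0472² + 0.3302² = 0.039244 + 0.055602 + 0.035608 + 0.002228 + 0.109032 = 0.241714
Σp_2ᵢ² = 0.0586² + 0.8018² + 0.0901² + 0.0450² + 0.0045² = 0.003434 + 0.642883 + 0.008118 + 0.002025 + 0.000020 = 0.656480
O = 0.221285 / √(0.241714 × 0.656480) = 0.221285 / 0.3983471 = 0.5555
O = 0.5555 < 0.7 → No.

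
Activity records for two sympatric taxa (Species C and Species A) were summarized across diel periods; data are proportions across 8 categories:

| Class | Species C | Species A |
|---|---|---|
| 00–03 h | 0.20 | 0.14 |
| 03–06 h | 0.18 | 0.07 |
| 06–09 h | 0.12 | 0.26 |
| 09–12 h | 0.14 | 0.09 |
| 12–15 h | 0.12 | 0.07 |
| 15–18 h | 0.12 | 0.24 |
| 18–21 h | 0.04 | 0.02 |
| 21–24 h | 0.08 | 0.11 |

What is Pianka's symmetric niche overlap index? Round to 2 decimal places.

Σ p₁ᵢp₂ᵢ = 0.0280 + 0.0126 + 0.0312 + 0.0126 + 0.0084 + 0.0288 + 0.0008 + 0.0088 = 0.1312
Σp_1ᵢ² = 0.20² + 0.18² + 0.12² + 0.14² + 0.12² + 0.12² + 0.04² + 0.08² = 0.0400 + 0.0324 + 0.0144 + 0.0196 + 0.0144 + 0.0144 + 0.0016 + 0.0064 = 0.1432
Σp_2ᵢ² = 0.14² + 0.07² + 0.26² + 0.09² + 0.07² + 0.24² + 0.02² + 0.11² = 0.0196 + 0.0049 + 0.0676 + 0.0081 + 0.0049 + 0.0576 + 0.0004 + 0.0121 = 0.1752
O = 0.1312 / √(0.1432 × 0.1752) = 0.1312 / 0.15839 = 0.8283

0.83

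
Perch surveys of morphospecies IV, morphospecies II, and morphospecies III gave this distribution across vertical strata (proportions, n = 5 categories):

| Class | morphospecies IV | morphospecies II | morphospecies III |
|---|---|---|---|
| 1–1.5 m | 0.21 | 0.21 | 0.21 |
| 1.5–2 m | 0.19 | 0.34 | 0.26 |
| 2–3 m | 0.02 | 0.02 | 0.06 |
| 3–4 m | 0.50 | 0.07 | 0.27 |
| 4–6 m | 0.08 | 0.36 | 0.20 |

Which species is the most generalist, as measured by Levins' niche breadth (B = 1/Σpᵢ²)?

morphospecies III

Σp_IVᵢ² = 0.21² + 0.19² + 0.02² + 0.50² + 0.08² = 0.0441 + 0.0361 + 0.0004 + 0.2500 + 0.0064 = 0.3370
B_IV = 1 / 0.3370 = 2.9674
Σp_IIᵢ² = 0.21² + 0.34² + 0.02² + 0.07² + 0.36² = 0.0441 + 0.1156 + 0.0004 + 0.0049 + 0.1296 = 0.2946
B_II = 1 / 0.2946 = 3.3944
Σp_IIIᵢ² = 0.21² + 0.26² + 0.06² + 0.27² + 0.20² = 0.0441 + 0.0676 + 0.0036 + 0.0729 + 0.0400 = 0.2282
B_III = 1 / 0.2282 = 4.3821
Highest B → broadest niche (most generalist): morphospecies III (B = 4.38).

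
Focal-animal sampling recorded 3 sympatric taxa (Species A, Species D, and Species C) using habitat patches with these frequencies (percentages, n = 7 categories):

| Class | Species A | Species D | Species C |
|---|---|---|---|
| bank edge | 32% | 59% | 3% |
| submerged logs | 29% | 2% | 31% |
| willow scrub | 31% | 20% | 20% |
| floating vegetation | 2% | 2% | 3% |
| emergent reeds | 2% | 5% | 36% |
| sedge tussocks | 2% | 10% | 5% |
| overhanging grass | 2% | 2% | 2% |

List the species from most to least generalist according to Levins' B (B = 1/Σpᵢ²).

Species C > Species A > Species D

Convert percentages to proportions (divide by 100).
Σp_Aᵢ² = 0.32² + 0.29² + 0.31² + 0.02² + 0.02² + 0.02² + 0.02² = 0.1024 + 0.0841 + 0.0961 + 0.0004 + 0.0004 + 0.0004 + 0.0004 = 0.2842
B_A = 1 / 0.2842 = 3.5186
Σp_Dᵢ² = 0.59² + 0.02² + 0.20² + 0.02² + 0.05² + 0.10² + 0.02² = 0.3481 + 0.0004 + 0.0400 + 0.0004 + 0.0025 + 0.0100 + 0.0004 = 0.4018
B_D = 1 / 0.4018 = 2.4888
Σp_Cᵢ² = 0.03² + 0.31² + 0.20² + 0.03² + 0.36² + 0.05² + 0.02² = 0.0009 + 0.0961 + 0.0400 + 0.0009 + 0.1296 + 0.0025 + 0.0004 = 0.2704
B_C = 1 / 0.2704 = 3.6982
Ranking by B (broadest → narrowest): Species C (3.70) > Species A (3.52) > Species D (2.49)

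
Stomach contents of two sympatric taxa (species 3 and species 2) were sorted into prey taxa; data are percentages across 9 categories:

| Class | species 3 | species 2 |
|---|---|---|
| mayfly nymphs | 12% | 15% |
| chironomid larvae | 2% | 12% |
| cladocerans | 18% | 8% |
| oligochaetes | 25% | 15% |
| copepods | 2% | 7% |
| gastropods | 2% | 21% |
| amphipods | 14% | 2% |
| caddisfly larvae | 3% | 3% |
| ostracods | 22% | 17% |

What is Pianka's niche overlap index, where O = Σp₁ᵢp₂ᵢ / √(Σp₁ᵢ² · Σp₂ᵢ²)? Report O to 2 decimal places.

0.74

Convert percentages to proportions (divide by 100).
Σ p₁ᵢp₂ᵢ = 0.0180 + 0.0024 + 0.0144 + 0.0375 + 0.0014 + 0.0042 + 0.0028 + 0.0009 + 0.0374 = 0.1190
Σp_1ᵢ² = 0.12² + 0.02² + 0.18² + 0.25² + 0.02² + 0.02² + 0.14² + 0.03² + 0.22² = 0.0144 + 0.0004 + 0.0324 + 0.0625 + 0.0004 + 0.0004 + 0.0196 + 0.0009 + 0.0484 = 0.1794
Σp_2ᵢ² = 0.15² + 0.12² + 0.08² + 0.15² + 0.07² + 0.21² + 0.02² + 0.03² + 0.17² = 0.0225 + 0.0144 + 0.0064 + 0.0225 + 0.0049 + 0.0441 + 0.0004 + 0.0009 + 0.0289 = 0.1450
O = 0.1190 / √(0.1794 × 0.1450) = 0.1190 / 0.16129 = 0.7378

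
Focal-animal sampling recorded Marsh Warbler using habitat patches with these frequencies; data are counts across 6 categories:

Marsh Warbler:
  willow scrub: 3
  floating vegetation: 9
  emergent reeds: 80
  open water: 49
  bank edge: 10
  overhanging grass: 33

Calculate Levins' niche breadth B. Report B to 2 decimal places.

Proportions for Marsh Warbler (n=184): 3/184=0.0163, 9/184=0.0489, 80/184=0.4348, 49/184=0.2663, 10/184=0.0543, 33/184=0.1793
Σpᵢ² = 0.0163² + 0.0489² + 0.4348² + 0.2663² + 0.0543² + 0.1793² = 0.000266 + 0.002391 + 0.189051 + 0.070916 + 0.002948 + 0.032148 = 0.297720
B = 1 / 0.297720 = 3.3589

3.36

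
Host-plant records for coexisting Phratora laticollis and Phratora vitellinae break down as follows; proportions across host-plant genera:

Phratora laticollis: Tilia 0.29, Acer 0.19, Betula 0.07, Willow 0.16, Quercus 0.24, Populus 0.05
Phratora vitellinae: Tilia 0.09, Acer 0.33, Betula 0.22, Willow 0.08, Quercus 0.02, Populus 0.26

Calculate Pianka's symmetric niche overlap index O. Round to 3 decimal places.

Σ p₁ᵢp₂ᵢ = 0.0261 + 0.0627 + 0.0154 + 0.0128 + 0.0048 + 0.0130 = 0.1348
Σp_1ᵢ² = 0.29² + 0.19² + 0.07² + 0.16² + 0.24² + 0.05² = 0.0841 + 0.0361 + 0.0049 + 0.0256 + 0.0576 + 0.0025 = 0.2108
Σp_2ᵢ² = 0.09² + 0.33² + 0.22² + 0.08² + 0.02² + 0.26² = 0.0081 + 0.1089 + 0.0484 + 0.0064 + 0.0004 + 0.0676 = 0.2398
O = 0.1348 / √(0.2108 × 0.2398) = 0.1348 / 0.224833 = 0.59956

0.600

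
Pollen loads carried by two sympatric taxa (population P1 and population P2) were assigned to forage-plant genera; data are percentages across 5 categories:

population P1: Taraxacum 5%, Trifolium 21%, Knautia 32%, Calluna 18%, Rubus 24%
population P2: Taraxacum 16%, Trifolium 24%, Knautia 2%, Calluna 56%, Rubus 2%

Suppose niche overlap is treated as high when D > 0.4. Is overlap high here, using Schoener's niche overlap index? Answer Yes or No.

Convert percentages to proportions (divide by 100).
Σ|p₁ᵢ − p₂ᵢ| = 0.11 + 0.03 + 0.30 + 0.38 + 0.22 = 1.04
D = 1 − ½ × 1.04 = 1 − 0.520 = 0.4800
D = 0.4800 > 0.4 → Yes.

Yes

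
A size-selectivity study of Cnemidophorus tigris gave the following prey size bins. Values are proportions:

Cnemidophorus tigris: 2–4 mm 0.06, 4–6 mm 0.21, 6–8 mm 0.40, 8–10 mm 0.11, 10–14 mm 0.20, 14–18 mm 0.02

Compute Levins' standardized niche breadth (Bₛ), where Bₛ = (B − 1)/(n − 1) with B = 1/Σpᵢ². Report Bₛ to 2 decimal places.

0.57

Σpᵢ² = 0.06² + 0.21² + 0.40² + 0.11² + 0.20² + 0.02² = 0.0036 + 0.0441 + 0.1600 + 0.0121 + 0.0400 + 0.0004 = 0.2602
B = 1 / 0.2602 = 3.8432
Bₛ = (B − 1)/(n − 1) = (3.8432 − 1)/(6 − 1) = 2.8432/5 = 0.5686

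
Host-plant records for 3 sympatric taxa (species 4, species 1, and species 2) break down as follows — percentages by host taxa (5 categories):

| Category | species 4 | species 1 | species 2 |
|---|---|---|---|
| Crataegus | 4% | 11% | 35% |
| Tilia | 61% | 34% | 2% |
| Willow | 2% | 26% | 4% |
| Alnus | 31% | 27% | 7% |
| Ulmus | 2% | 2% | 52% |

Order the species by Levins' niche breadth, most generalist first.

species 1 > species 2 > species 4

Convert percentages to proportions (divide by 100).
Σp_4ᵢ² = 0.04² + 0.61² + 0.02² + 0.31² + 0.02² = 0.0016 + 0.3721 + 0.0004 + 0.0961 + 0.0004 = 0.4706
B_4 = 1 / 0.4706 = 2.1249
Σp_1ᵢ² = 0.11² + 0.34² + 0.26² + 0.27² + 0.02² = 0.0121 + 0.1156 + 0.0676 + 0.0729 + 0.0004 = 0.2686
B_1 = 1 / 0.2686 = 3.7230
Σp_2ᵢ² = 0.35² + 0.02² + 0.04² + 0.07² + 0.52² = 0.1225 + 0.0004 + 0.0016 + 0.0049 + 0.2704 = 0.3998
B_2 = 1 / 0.3998 = 2.5013
Ranking by B (broadest → narrowest): species 1 (3.72) > species 2 (2.50) > species 4 (2.12)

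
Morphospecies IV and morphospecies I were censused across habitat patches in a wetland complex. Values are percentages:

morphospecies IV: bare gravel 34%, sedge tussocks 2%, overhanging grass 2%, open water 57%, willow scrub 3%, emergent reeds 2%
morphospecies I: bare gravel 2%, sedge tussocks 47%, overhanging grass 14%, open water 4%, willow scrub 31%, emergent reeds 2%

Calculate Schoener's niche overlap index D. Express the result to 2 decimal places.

Convert percentages to proportions (divide by 100).
Σ|p₁ᵢ − p₂ᵢ| = 0.32 + 0.45 + 0.12 + 0.53 + 0.28 + 0.00 = 1.70
D = 1 − ½ × 1.70 = 1 − 0.850 = 0.1500

0.15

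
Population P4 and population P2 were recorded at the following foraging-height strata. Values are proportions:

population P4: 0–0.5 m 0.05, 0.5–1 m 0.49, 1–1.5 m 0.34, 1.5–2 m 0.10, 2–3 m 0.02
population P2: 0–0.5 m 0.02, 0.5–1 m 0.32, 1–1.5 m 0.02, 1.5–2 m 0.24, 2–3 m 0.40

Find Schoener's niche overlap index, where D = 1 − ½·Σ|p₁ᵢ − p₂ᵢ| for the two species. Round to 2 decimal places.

Σ|p₁ᵢ − p₂ᵢ| = 0.03 + 0.17 + 0.32 + 0.14 + 0.38 = 1.04
D = 1 − ½ × 1.04 = 1 − 0.520 = 0.4800

0.48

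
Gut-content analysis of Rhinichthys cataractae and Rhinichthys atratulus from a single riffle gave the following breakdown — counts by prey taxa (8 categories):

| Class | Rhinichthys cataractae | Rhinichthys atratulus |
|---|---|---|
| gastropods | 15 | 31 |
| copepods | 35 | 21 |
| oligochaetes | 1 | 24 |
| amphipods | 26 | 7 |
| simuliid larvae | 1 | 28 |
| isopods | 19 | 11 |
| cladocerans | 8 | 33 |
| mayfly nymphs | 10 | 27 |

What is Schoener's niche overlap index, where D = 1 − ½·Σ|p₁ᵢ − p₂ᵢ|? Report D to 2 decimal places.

Proportions for Rhinichthys cataractae (n=115): 15/115=0.1304, 35/115=0.3043, 1/115=0.0087, 26/115=0.2261, 1/115=0.0087, 19/115=0.1652, 8/115=0.0696, 10/115=0.0870
Proportions for Rhinichthys atratulus (n=182): 31/182=0.1703, 21/182=0.1154, 24/182=0.1319, 7/182=0.0385, 28/182=0.1538, 11/182=0.0604, 33/182=0.1813, 27/182=0.1484
Σ|p₁ᵢ − p₂ᵢ| = 0.0399 + 0.1889 + 0.1232 + 0.1876 + 0.1451 + 0.1048 + 0.1117 + 0.0614 = 0.9626
D = 1 − ½ × 0.9626 = 1 − 0.48130 = 0.51870

0.52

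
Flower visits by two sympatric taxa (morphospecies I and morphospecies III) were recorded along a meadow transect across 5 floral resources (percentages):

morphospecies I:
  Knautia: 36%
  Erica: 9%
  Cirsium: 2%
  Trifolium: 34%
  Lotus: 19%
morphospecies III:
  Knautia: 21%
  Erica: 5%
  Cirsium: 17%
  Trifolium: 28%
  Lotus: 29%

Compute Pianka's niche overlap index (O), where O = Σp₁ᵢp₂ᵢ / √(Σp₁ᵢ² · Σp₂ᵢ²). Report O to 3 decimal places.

Convert percentages to proportions (divide by 100).
Σ p₁ᵢp₂ᵢ = 0.0756 + 0.0045 + 0.0034 + 0.0952 + 0.0551 = 0.2338
Σp_1ᵢ² = 0.36² + 0.09² + 0.02² + 0.34² + 0.19² = 0.1296 + 0.0081 + 0.0004 + 0.1156 + 0.0361 = 0.2898
Σp_2ᵢ² = 0.21² + 0.05² + 0.17² + 0.28² + 0.29² = 0.0441 + 0.0025 + 0.0289 + 0.0784 + 0.0841 = 0.2380
O = 0.2338 / √(0.2898 × 0.2380) = 0.2338 / 0.262626 = 0.89024

0.890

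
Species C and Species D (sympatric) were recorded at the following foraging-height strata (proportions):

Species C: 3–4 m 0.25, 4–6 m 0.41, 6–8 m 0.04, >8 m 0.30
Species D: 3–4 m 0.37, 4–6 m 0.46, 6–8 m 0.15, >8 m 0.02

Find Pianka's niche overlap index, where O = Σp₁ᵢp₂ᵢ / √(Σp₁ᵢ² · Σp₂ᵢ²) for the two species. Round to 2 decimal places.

Σ p₁ᵢp₂ᵢ = 0.0925 + 0.1886 + 0.0060 + 0.0060 = 0.2931
Σp_1ᵢ² = 0.25² + 0.41² + 0.04² + 0.30² = 0.0625 + 0.1681 + 0.0016 + 0.0900 = 0.3222
Σp_2ᵢ² = 0.37² + 0.46² + 0.15² + 0.02² = 0.1369 + 0.2116 + 0.0225 + 0.0004 = 0.3714
O = 0.2931 / √(0.3222 × 0.3714) = 0.2931 / 0.34593 = 0.8473

0.85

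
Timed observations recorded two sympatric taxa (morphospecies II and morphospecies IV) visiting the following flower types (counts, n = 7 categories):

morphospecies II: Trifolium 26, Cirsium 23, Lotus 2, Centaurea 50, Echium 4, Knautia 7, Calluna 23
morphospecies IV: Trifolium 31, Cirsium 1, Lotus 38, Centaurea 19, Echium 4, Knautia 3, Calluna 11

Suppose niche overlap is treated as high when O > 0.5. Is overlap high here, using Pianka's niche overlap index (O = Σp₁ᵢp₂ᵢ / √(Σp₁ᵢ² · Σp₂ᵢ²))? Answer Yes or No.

Yes

Proportions for morphospecies II (n=135): 26/135=0.1926, 23/135=0.1704, 2/135=0.0148, 50/135=0.3704, 4/135=0.0296, 7/135=0.0519, 23/135=0.1704
Proportions for morphospecies IV (n=107): 31/107=0.2897, 1/107=0.0093, 38/107=0.3551, 19/107=0.1776, 4/107=0.0374, 3/107=0.0280, 11/107=0.1028
Σ p₁ᵢp₂ᵢ = 0.055796 + 0.001585 + 0.005255 + 0.065783 + 0.001107 + 0.001453 + 0.017517 = 0.148496
Σp_1ᵢ² = 0.1926² + 0.1704² + 0.0148² + 0.3704² + 0.0296² + 0.0519² + 0.1704² = 0.037095 + 0.029036 + 0.000219 + 0.137196 + 0.000876 + 0.002694 + 0.029036 = 0.236152
Σp_2ᵢ² = 0.2897² + 0.0093² + 0.3551² + 0.1776² + 0.0374² + 0.0280² + 0.1028² = 0.083926 + 0.000086 + 0.126096 + 0.031542 + 0.001399 + 0.000784 + 0.010568 = 0.254401
O = 0.148496 / √(0.236152 × 0.254401) = 0.148496 / 0.2451067 = 0.6058
O = 0.6058 > 0.5 → Yes.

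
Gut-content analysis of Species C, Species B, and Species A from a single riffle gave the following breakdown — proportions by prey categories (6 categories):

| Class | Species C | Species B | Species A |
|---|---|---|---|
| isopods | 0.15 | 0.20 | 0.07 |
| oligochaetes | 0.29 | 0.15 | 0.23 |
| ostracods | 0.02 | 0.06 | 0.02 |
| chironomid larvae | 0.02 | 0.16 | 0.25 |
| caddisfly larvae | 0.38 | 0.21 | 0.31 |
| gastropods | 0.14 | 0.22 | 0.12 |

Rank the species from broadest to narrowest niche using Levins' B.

Σp_Cᵢ² = 0.15² + 0.29² + 0.02² + 0.02² + 0.38² + 0.14² = 0.0225 + 0.0841 + 0.0004 + 0.0004 + 0.1444 + 0.0196 = 0.2714
B_C = 1 / 0.2714 = 3.6846
Σp_Bᵢ² = 0.20² + 0.15² + 0.06² + 0.16² + 0.21² + 0.22² = 0.0400 + 0.0225 + 0.0036 + 0.0256 + 0.0441 + 0.0484 = 0.1842
B_B = 1 / 0.1842 = 5.4289
Σp_Aᵢ² = 0.07² + 0.23² + 0.02² + 0.25² + 0.31² + 0.12² = 0.0049 + 0.0529 + 0.0004 + 0.0625 + 0.0961 + 0.0144 = 0.2312
B_A = 1 / 0.2312 = 4.3253
Ranking by B (broadest → narrowest): Species B (5.43) > Species A (4.33) > Species C (3.68)

Species B > Species A > Species C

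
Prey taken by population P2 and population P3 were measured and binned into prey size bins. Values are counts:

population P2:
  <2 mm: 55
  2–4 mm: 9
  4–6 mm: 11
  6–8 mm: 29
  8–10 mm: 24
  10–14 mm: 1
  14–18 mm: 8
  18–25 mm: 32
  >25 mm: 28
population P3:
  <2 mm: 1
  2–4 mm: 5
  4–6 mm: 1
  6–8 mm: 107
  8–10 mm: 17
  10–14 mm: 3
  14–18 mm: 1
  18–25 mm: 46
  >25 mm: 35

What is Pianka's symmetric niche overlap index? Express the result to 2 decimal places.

0.61

Proportions for population P2 (n=197): 55/197=0.2792, 9/197=0.0457, 11/197=0.0558, 29/197=0.1472, 24/197=0.1218, 1/197=0.0051, 8/197=0.0406, 32/197=0.1624, 28/197=0.1421
Proportions for population P3 (n=216): 1/216=0.0046, 5/216=0.0231, 1/216=0.0046, 107/216=0.4954, 17/216=0.0787, 3/216=0.0139, 1/216=0.0046, 46/216=0.2130, 35/216=0.1620
Σ p₁ᵢp₂ᵢ = 0.001284 + 0.001056 + 0.000257 + 0.072923 + 0.009586 + 0.000071 + 0.000187 + 0.034591 + 0.023020 = 0.142975
Σp_1ᵢ² = 0.2792² + 0.0457² + 0.0558² + 0.1472² + 0.1218² + 0.0051² + 0.0406² + 0.1624² + 0.1421² = 0.077953 + 0.002088 + 0.003114 + 0.021668 + 0.014835 + 0.000026 + 0.001648 + 0.026374 + 0.020192 = 0.167898
Σp_2ᵢ² = 0.0046² + 0.0231² + 0.0046² + 0.4954² + 0.0787² + 0.0139² + 0.0046² + 0.2130² + 0.1620² = 0.000021 + 0.000534 + 0.000021 + 0.245421 + 0.006194 + 0.000193 + 0.000021 + 0.045369 + 0.026244 = 0.324018
O = 0.142975 / √(0.167898 × 0.324018) = 0.142975 / 0.2332423 = 0.6130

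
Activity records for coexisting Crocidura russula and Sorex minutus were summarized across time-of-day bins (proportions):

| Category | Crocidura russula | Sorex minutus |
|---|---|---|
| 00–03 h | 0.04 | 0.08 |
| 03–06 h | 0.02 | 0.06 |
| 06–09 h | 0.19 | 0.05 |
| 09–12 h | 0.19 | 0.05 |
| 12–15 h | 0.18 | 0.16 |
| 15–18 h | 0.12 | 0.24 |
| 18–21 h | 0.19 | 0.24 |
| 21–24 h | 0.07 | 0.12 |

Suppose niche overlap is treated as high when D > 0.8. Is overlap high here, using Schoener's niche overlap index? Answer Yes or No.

Σ|p₁ᵢ − p₂ᵢ| = 0.04 + 0.04 + 0.14 + 0.14 + 0.02 + 0.12 + 0.05 + 0.05 = 0.60
D = 1 − ½ × 0.60 = 1 − 0.300 = 0.7000
D = 0.7000 < 0.8 → No.

No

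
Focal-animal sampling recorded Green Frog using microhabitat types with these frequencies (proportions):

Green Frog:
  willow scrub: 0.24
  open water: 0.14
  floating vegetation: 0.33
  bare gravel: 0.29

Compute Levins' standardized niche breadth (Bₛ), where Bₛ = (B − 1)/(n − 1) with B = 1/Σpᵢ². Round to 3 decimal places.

Σpᵢ² = 0.24² + 0.14² + 0.33² + 0.29² = 0.0576 + 0.0196 + 0.1089 + 0.0841 = 0.2702
B = 1 / 0.2702 = 3.70096
Bₛ = (B − 1)/(n − 1) = (3.70096 − 1)/(4 − 1) = 2.70096/3 = 0.90032

0.900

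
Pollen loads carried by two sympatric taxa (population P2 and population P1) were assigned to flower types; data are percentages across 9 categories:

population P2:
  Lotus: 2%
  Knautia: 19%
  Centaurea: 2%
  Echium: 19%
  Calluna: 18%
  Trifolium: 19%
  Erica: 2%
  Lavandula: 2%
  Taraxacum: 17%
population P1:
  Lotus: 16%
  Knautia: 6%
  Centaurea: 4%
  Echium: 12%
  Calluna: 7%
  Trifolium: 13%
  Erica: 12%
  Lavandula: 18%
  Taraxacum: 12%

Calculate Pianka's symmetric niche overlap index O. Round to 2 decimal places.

Convert percentages to proportions (divide by 100).
Σ p₁ᵢp₂ᵢ = 0.0032 + 0.0114 + 0.0008 + 0.0228 + 0.0126 + 0.0247 + 0.0024 + 0.0036 + 0.0204 = 0.1019
Σp_1ᵢ² = 0.02² + 0.19² + 0.02² + 0.19² + 0.18² + 0.19² + 0.02² + 0.02² + 0.17² = 0.0004 + 0.0361 + 0.0004 + 0.0361 + 0.0324 + 0.0361 + 0.0004 + 0.0004 + 0.0289 = 0.1712
Σp_2ᵢ² = 0.16² + 0.06² + 0.04² + 0.12² + 0.07² + 0.13² + 0.12² + 0.18² + 0.12² = 0.0256 + 0.0036 + 0.0016 + 0.0144 + 0.0049 + 0.0169 + 0.0144 + 0.0324 + 0.0144 = 0.1282
O = 0.1019 / √(0.1712 × 0.1282) = 0.1019 / 0.14815 = 0.6878

0.69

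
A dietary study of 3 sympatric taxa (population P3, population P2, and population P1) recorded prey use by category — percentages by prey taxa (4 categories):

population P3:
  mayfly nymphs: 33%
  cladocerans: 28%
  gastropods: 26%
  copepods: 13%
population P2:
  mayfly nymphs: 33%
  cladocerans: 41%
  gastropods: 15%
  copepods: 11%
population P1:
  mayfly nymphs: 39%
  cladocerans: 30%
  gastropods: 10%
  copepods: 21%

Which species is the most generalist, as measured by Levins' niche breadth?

population P3

Convert percentages to proportions (divide by 100).
Σp_P3ᵢ² = 0.33² + 0.28² + 0.26² + 0.13² = 0.1089 + 0.0784 + 0.0676 + 0.0169 = 0.2718
B_P3 = 1 / 0.2718 = 3.6792
Σp_P2ᵢ² = 0.33² + 0.41² + 0.15² + 0.11² = 0.1089 + 0.1681 + 0.0225 + 0.0121 = 0.3116
B_P2 = 1 / 0.3116 = 3.2092
Σp_P1ᵢ² = 0.39² + 0.30² + 0.10² + 0.21² = 0.1521 + 0.0900 + 0.0100 + 0.0441 = 0.2962
B_P1 = 1 / 0.2962 = 3.3761
Highest B → broadest niche (most generalist): population P3 (B = 3.68).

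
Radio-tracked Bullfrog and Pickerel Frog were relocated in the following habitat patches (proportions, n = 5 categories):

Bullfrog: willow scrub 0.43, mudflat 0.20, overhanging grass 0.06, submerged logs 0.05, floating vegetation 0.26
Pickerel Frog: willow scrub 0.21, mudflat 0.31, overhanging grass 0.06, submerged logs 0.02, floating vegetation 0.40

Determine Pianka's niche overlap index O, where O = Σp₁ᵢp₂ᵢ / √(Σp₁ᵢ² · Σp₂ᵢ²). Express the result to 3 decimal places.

Σ p₁ᵢp₂ᵢ = 0.0903 + 0.0620 + 0.0036 + 0.0010 + 0.1040 = 0.2609
Σp_1ᵢ² = 0.43² + 0.20² + 0.06² + 0.05² + 0.26² = 0.1849 + 0.0400 + 0.0036 + 0.0025 + 0.0676 = 0.2986
Σp_2ᵢ² = 0.21² + 0.31² + 0.06² + 0.02² + 0.40² = 0.0441 + 0.0961 + 0.0036 + 0.0004 + 0.1600 = 0.3042
O = 0.2609 / √(0.2986 × 0.3042) = 0.2609 / 0.301387 = 0.86566

0.866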